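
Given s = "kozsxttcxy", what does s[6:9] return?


Input string: 'kozsxttcxy'
Operation: slice [6:9]
Extract characters: s[6]='t', s[7]='c', s[8]='x'
Result: tcx


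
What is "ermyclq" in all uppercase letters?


Input string: 'ermyclq'
Operation: convert each letter to uppercase
Mapping: 'e'->'E', 'r'->'R', 'm'->'M', 'y'->'Y', 'c'->'C', 'l'->'L', 'q'->'Q'
Result: ERMYCLQ


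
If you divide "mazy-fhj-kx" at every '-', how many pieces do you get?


Input string: 'mazy-fhj-kx'
Delimiter: '-'
Split result: 'mazy', 'fhj', 'kx'
Number of parts: 3


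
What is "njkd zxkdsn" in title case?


Input string: 'njkd zxkdsn'
Operation: capitalize first letter of each word
Word transformations: 'njkd'->'Njkd', 'zxkdsn'->'Zxkdsn'
Result: Njkd Zxkdsn


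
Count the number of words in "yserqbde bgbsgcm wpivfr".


Input string: 'yserqbde bgbsgcm wpivfr'
Operation: split by spaces
Words found: 'yserqbde', 'bgbsgcm', 'wpivfr'
Word count: 3


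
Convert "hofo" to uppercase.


Input string: 'hofo'
Operation: convert each letter to uppercase
Mapping: 'h'->'H', 'o'->'O', 'f'->'F', 'o'->'O'
Result: HOFO


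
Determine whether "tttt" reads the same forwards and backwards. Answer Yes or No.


Input string: 'tttt'
Reversed: 'tttt'
Compare pairs: s[0]='t' vs s[3]='t' (match), s[1]='t' vs s[2]='t' (match)
Palindrome: Yes


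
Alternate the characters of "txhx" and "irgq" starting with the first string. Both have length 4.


String 1: 'txhx'
String 2: 'irgq'
Operation: alternate characters
Pairs: 't'+'i', 'x'+'r', 'h'+'g', 'x'+'q'
Result: tixrhgxq


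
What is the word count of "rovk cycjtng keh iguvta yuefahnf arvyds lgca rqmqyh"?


Input string: 'rovk cycjtng keh iguvta yuefahnf arvyds lgca rqmqyh'
Operation: split by spaces
Words found: 'rovk', 'cycjtng', 'keh', 'iguvta', 'yuefahnf', 'arvyds', 'lgca', 'rqmqyh'
Word count: 8


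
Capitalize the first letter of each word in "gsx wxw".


Input string: 'gsx wxw'
Operation: capitalize first letter of each word
Word transformations: 'gsx'->'Gsx', 'wxw'->'Wxw'
Result: Gsx Wxw


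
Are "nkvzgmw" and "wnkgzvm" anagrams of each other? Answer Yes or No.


String 1: 'nkvzgmw' -> sorted: 'gkmnvwz'
String 2: 'wnkgzvm' -> sorted: 'gkmnvwz'
Compare sorted forms: 'gkmnvwz' == 'gkmnvwz'
Anagram: Yes


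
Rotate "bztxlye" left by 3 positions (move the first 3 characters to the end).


Input: 'bztxlye', shift = 3
Operation: split at index 3 and swap parts
Front part s[0:3] = 'bzt'
Back part s[3:] = 'xlye'
Rotated = back + front = 'xlye' + 'bzt'
Result: xlyebzt


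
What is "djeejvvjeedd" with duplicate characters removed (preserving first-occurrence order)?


Input: 'djeejvvjeedd'
Operation: keep first occurrence of each character
Scan: s[0]='d' new -> keep; s[1]='j' new -> keep; s[2]='e' new -> keep; s[3]='e' seen -> skip; s[4]='j' seen -> skip; s[5]='v' new -> keep; s[6]='v' seen -> skip; s[7]='j' seen -> skip; s[8]='e' seen -> skip; s[9]='e' seen -> skip; s[10]='d' seen -> skip; s[11]='d' seen -> skip
Result: djev


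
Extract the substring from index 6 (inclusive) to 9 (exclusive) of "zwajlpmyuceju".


Input string: 'zwajlpmyuceju'
Operation: slice [6:9]
Extract characters: s[6]='m', s[7]='y', s[8]='u'
Result: myu


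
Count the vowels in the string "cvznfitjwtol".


Input string: 'cvznfitjwtol'
Operation: count vowels (a, e, i, o, u)
Scan: s[0]='c', s[1]='v', s[2]='z', s[3]='n', s[4]='f', s[5]='i' (vowel), s[6]='t', s[7]='j', s[8]='w', s[9]='t', s[10]='o' (vowel), s[11]='l'
Vowels found: 2
Result: 2


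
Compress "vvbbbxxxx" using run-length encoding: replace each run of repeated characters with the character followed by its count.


Input: 'vvbbbxxxx'
Operation: identify consecutive runs
Runs: 'vv' -> v2, 'bbb' -> b3, 'xxxx' -> x4
Encoded: v2b3x4


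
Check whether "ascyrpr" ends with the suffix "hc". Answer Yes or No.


Input string: 'ascyrpr'
Suffix to check: 'hc'
Last 2 characters of input: 'pr'
Match: False
Result: No


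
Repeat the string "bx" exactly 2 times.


Input string: 'bx'
Operation: repeat 2 times
Concatenation: 'bx' + 'bx'
Result: bxbx


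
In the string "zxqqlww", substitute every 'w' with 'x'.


Input string: 'zxqqlww'
Operation: replace 'w' with 'x'
Positions of 'w': 5, 6
After replacement: zxqqlxx


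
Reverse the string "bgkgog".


Input string: 'bgkgog'
Operation: reverse character order
Original order: 'b' -> 'g' -> 'k' -> 'g' -> 'o' -> 'g'
Reversed order: 'g' -> 'o' -> 'g' -> 'k' -> 'g' -> 'b'
Result: gogkgb


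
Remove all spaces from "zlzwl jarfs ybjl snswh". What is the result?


Input string: 'zlzwl jarfs ybjl snswh'
Operation: remove all spaces
Words: 'zlzwl', 'jarfs', 'ybjl', 'snswh'
Join without spaces: zlzwljarfsybjlsnswh


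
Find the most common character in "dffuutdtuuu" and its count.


Input: 'dffuutdtuuu'
Operation: tally each character
Counts: 'd':2, 'f':2, 't':2, 'u':5
Maximum: 'u' appears 5 times


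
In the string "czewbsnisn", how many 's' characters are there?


Input string: 'czewbsnisn'
Target character: 's'
Scan each position: s[5]='s', s[8]='s'
Matches found at indices: 5, 8
Total: 2


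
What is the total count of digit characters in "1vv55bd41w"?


Input string: '1vv55bd41w'
Operation: count digit characters (0-9)
Scan: '1'(digit), 'v', 'v', '5'(digit), '5'(digit), 'b', 'd', '4'(digit), '1'(digit), 'w'
Digits found: 5
Result: 5


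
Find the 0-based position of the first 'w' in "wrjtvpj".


Input string: 'wrjtvpj'
Target: 'w'
Scanning left to right: s[0]='w'
First match at index: 0


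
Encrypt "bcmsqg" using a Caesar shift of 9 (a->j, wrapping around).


Input: 'bcmsqg', shift = 9
Operation: for each letter, (position + 9) mod 26
Mapping: 'b'(1+9=10)->'k', 'c'(2+9=11)->'l', 'm'(12+9=21)->'v', 's'(18+9=27, 27 mod 26=1)->'b', 'q'(16+9=25)->'z', 'g'(6+9=15)->'p'
Result: klvbzp


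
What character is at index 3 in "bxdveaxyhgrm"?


Input string: 'bxdveaxyhgrm'
Operation: get character at index 3
Index mapping: s[0]='b', s[1]='x', s[2]='d', s[3]='v'
Result: 'v'


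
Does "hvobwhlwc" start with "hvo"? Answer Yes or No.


Input string: 'hvobwhlwc'
Prefix to check: 'hvo'
First 3 characters of input: 'hvo'
Match: True
Result: Yes


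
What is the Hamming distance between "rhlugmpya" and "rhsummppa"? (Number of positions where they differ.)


String 1: 'rhlugmpya'
String 2: 'rhsummppa'
Compare each position: pos 0: 'r'=='r', pos 1: 'h'=='h', pos 2: 'l'!='s', pos 3: 'u'=='u', pos 4: 'g'!='m', pos 5: 'm'=='m', pos 6: 'p'=='p', pos 7: 'y'!='p', pos 8: 'a'=='a'
Differing positions: 3
Hamming distance: 3


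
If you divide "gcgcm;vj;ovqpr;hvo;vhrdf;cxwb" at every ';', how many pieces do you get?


Input string: 'gcgcm;vj;ovqpr;hvo;vhrdf;cxwb'
Delimiter: ';'
Split result: 'gcgcm', 'vj', 'ovqpr', 'hvo', 'vhrdf', 'cxwb'
Number of parts: 6


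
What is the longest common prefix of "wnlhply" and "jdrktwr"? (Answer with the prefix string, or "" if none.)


String 1: 'wnlhply'
String 2: 'jdrktwr'
Compare position by position:
pos 0: 'w' vs 'j' differ -> stop
Longest common prefix: "" (length 0)


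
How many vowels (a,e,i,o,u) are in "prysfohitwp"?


Input string: 'prysfohitwp'
Operation: count vowels (a, e, i, o, u)
Scan: s[0]='p', s[1]='r', s[2]='y', s[3]='s', s[4]='f', s[5]='o' (vowel), s[6]='h', s[7]='i' (vowel), s[8]='t', s[9]='w', s[10]='p'
Vowels found: 2
Result: 2


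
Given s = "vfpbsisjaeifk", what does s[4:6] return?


Input string: 'vfpbsisjaeifk'
Operation: slice [4:6]
Extract characters: s[4]='s', s[5]='i'
Result: si


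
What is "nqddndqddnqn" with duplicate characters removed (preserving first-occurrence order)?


Input: 'nqddndqddnqn'
Operation: keep first occurrence of each character
Scan: s[0]='n' new -> keep; s[1]='q' new -> keep; s[2]='d' new -> keep; s[3]='d' seen -> skip; s[4]='n' seen -> skip; s[5]='d' seen -> skip; s[6]='q' seen -> skip; s[7]='d' seen -> skip; s[8]='d' seen -> skip; s[9]='n' seen -> skip; s[10]='q' seen -> skip; s[11]='n' seen -> skip
Result: nqd


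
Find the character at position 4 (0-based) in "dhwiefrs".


Input string: 'dhwiefrs'
Operation: get character at index 4
Index mapping: s[0]='d', s[1]='h', s[2]='w', s[3]='i', s[4]='e'
Result: 'e'


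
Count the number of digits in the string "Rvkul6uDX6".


Input string: 'Rvkul6uDX6'
Operation: count digit characters (0-9)
Scan: 'R', 'v', 'k', 'u', 'l', '6'(digit), 'u', 'D', 'X', '6'(digit)
Digits found: 2
Result: 2


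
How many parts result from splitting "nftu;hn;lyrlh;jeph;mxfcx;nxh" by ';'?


Input string: 'nftu;hn;lyrlh;jeph;mxfcx;nxh'
Delimiter: ';'
Split result: 'nftu', 'hn', 'lyrlh', 'jeph', 'mxfcx', 'nxh'
Number of parts: 6


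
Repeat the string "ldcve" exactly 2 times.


Input string: 'ldcve'
Operation: repeat 2 times
Concatenation: 'ldcve' + 'ldcve'
Result: ldcveldcve


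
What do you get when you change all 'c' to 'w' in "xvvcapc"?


Input string: 'xvvcapc'
Operation: replace 'c' with 'w'
Positions of 'c': 3, 6
After replacement: xvvwapw


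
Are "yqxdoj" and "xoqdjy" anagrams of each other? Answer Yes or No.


String 1: 'yqxdoj' -> sorted: 'djoqxy'
String 2: 'xoqdjy' -> sorted: 'djoqxy'
Compare sorted forms: 'djoqxy' == 'djoqxy'
Anagram: Yes


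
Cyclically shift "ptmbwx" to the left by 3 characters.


Input: 'ptmbwx', shift = 3
Operation: split at index 3 and swap parts
Front part s[0:3] = 'ptm'
Back part s[3:] = 'bwx'
Rotated = back + front = 'bwx' + 'ptm'
Result: bwxptm


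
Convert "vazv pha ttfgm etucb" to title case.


Input string: 'vazv pha ttfgm etucb'
Operation: capitalize first letter of each word
Word transformations: 'vazv'->'Vazv', 'pha'->'Pha', 'ttfgm'->'Ttfgm', 'etucb'->'Etucb'
Result: Vazv Pha Ttfgm Etucb


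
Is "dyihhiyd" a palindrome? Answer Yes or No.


Input string: 'dyihhiyd'
Reversed: 'dyihhiyd'
Compare pairs: s[0]='d' vs s[7]='d' (match), s[1]='y' vs s[6]='y' (match), s[2]='i' vs s[5]='i' (match), s[3]='h' vs s[4]='h' (match)
Palindrome: Yes


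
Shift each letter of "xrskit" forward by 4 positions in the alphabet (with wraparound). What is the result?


Input: 'xrskit', shift = 4
Operation: for each letter, (position + 4) mod 26
Mapping: 'x'(23+4=27, 27 mod 26=1)->'b', 'r'(17+4=21)->'v', 's'(18+4=22)->'w', 'k'(10+4=14)->'o', 'i'(8+4=12)->'m', 't'(19+4=23)->'x'
Result: bvwomx


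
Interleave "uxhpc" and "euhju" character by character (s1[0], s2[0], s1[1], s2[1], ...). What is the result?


String 1: 'uxhpc'
String 2: 'euhju'
Operation: alternate characters
Pairs: 'u'+'e', 'x'+'u', 'h'+'h', 'p'+'j', 'c'+'u'
Result: uexuhhpjcu


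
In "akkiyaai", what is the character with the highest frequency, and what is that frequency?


Input: 'akkiyaai'
Operation: tally each character
Counts: 'a':3, 'i':2, 'k':2, 'y':1
Maximum: 'a' appears 3 times


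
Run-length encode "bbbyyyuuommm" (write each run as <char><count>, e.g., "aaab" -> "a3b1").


Input: 'bbbyyyuuommm'
Operation: identify consecutive runs
Runs: 'bbb' -> b3, 'yyy' -> y3, 'uu' -> u2, 'o' -> o1, 'mmm' -> m3
Encoded: b3y3u2o1m3


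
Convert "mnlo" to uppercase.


Input string: 'mnlo'
Operation: convert each letter to uppercase
Mapping: 'm'->'M', 'n'->'N', 'l'->'L', 'o'->'O'
Result: MNLO


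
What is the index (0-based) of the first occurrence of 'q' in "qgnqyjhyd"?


Input string: 'qgnqyjhyd'
Target: 'q'
Scanning left to right: s[0]='q'
First match at index: 0


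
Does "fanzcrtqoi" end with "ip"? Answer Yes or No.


Input string: 'fanzcrtqoi'
Suffix to check: 'ip'
Last 2 characters of input: 'oi'
Match: False
Result: No


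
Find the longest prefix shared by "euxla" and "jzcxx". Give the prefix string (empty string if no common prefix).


String 1: 'euxla'
String 2: 'jzcxx'
Compare position by position:
pos 0: 'e' vs 'j' differ -> stop
Longest common prefix: "" (length 0)


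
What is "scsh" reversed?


Input string: 'scsh'
Operation: reverse character order
Original order: 's' -> 'c' -> 's' -> 'h'
Reversed order: 'h' -> 's' -> 'c' -> 's'
Result: hscs


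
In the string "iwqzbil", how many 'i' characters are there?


Input string: 'iwqzbil'
Target character: 'i'
Scan each position: s[0]='i', s[5]='i'
Matches found at indices: 0, 5
Total: 2


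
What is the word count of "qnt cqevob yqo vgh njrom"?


Input string: 'qnt cqevob yqo vgh njrom'
Operation: split by spaces
Words found: 'qnt', 'cqevob', 'yqo', 'vgh', 'njrom'
Word count: 5


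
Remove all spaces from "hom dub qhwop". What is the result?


Input string: 'hom dub qhwop'
Operation: remove all spaces
Words: 'hom', 'dub', 'qhwop'
Join without spaces: homdubqhwop


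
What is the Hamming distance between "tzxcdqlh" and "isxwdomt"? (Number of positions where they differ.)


String 1: 'tzxcdqlh'
String 2: 'isxwdomt'
Compare each position: pos 0: 't'!='i', pos 1: 'z'!='s', pos 2: 'x'=='x', pos 3: 'c'!='w', pos 4: 'd'=='d', pos 5: 'q'!='o', pos 6: 'l'!='m', pos 7: 'h'!='t'
Differing positions: 6
Hamming distance: 6


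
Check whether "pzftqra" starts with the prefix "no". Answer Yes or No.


Input string: 'pzftqra'
Prefix to check: 'no'
First 2 characters of input: 'pz'
Match: False
Result: No


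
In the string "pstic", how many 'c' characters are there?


Input string: 'pstic'
Target character: 'c'
Scan each position: s[4]='c'
Matches found at indices: 4
Total: 1


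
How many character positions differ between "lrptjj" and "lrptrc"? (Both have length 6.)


String 1: 'lrptjj'
String 2: 'lrptrc'
Compare each position: pos 0: 'l'=='l', pos 1: 'r'=='r', pos 2: 'p'=='p', pos 3: 't'=='t', pos 4: 'j'!='r', pos 5: 'j'!='c'
Differing positions: 2
Hamming distance: 2


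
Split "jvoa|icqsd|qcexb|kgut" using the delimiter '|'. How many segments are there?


Input string: 'jvoa|icqsd|qcexb|kgut'
Delimiter: '|'
Split result: 'jvoa', 'icqsd', 'qcexb', 'kgut'
Number of parts: 4


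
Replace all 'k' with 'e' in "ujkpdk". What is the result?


Input string: 'ujkpdk'
Operation: replace 'k' with 'e'
Positions of 'k': 2, 5
After replacement: ujepde


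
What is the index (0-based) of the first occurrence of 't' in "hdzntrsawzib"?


Input string: 'hdzntrsawzib'
Target: 't'
Scanning left to right: s[0]='h', s[1]='d', s[2]='z', s[3]='n', s[4]='t'
First match at index: 4


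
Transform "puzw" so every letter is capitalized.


Input string: 'puzw'
Operation: convert each letter to uppercase
Mapping: 'p'->'P', 'u'->'U', 'z'->'Z', 'w'->'W'
Result: PUZW


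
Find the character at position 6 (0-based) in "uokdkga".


Input string: 'uokdkga'
Operation: get character at index 6
Index mapping: s[0]='u', s[1]='o', s[2]='k', s[3]='d', s[4]='k', s[5]='g', s[6]='a'
Result: 'a'


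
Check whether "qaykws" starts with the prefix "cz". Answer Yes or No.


Input string: 'qaykws'
Prefix to check: 'cz'
First 2 characters of input: 'qa'
Match: False
Result: No


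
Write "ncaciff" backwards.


Input string: 'ncaciff'
Operation: reverse character order
Original order: 'n' -> 'c' -> 'a' -> 'c' -> 'i' -> 'f' -> 'f'
Reversed order: 'f' -> 'f' -> 'i' -> 'c' -> 'a' -> 'c' -> 'n'
Result: fficacn


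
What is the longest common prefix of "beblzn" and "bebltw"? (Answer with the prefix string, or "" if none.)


String 1: 'beblzn'
String 2: 'bebltw'
Compare position by position:
pos 0: 'b' vs 'b' match
pos 1: 'e' vs 'e' match
pos 2: 'b' vs 'b' match
pos 3: 'l' vs 'l' match
pos 4: 'z' vs 't' differ -> stop
Longest common prefix: "bebl" (length 4)


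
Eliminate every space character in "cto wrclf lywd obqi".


Input string: 'cto wrclf lywd obqi'
Operation: remove all spaces
Words: 'cto', 'wrclf', 'lywd', 'obqi'
Join without spaces: ctowrclflywdobqi


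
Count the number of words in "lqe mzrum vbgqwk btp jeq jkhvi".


Input string: 'lqe mzrum vbgqwk btp jeq jkhvi'
Operation: split by spaces
Words found: 'lqe', 'mzrum', 'vbgqwk', 'btp', 'jeq', 'jkhvi'
Word count: 6


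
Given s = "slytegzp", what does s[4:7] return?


Input string: 'slytegzp'
Operation: slice [4:7]
Extract characters: s[4]='e', s[5]='g', s[6]='z'
Result: egz


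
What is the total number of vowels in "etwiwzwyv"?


Input string: 'etwiwzwyv'
Operation: count vowels (a, e, i, o, u)
Scan: s[0]='e' (vowel), s[1]='t', s[2]='w', s[3]='i' (vowel), s[4]='w', s[5]='z', s[6]='w', s[7]='y', s[8]='v'
Vowels found: 2
Result: 2


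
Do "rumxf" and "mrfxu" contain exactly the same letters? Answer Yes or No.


String 1: 'rumxf' -> sorted: 'fmrux'
String 2: 'mrfxu' -> sorted: 'fmrux'
Compare sorted forms: 'fmrux' == 'fmrux'
Anagram: Yes


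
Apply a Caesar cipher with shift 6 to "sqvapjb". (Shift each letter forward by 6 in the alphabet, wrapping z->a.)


Input: 'sqvapjb', shift = 6
Operation: for each letter, (position + 6) mod 26
Mapping: 's'(18+6=24)->'y', 'q'(16+6=22)->'w', 'v'(21+6=27, 27 mod 26=1)->'b', 'a'(0+6=6)->'g', 'p'(15+6=21)->'v', 'j'(9+6=15)->'p', 'b'(1+6=7)->'h'
Result: ywbgvph


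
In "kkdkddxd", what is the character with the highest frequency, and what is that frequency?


Input: 'kkdkddxd'
Operation: tally each character
Counts: 'd':4, 'k':3, 'x':1
Maximum: 'd' appears 4 times


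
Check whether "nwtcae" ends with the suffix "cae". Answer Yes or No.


Input string: 'nwtcae'
Suffix to check: 'cae'
Last 3 characters of input: 'cae'
Match: True
Result: Yes


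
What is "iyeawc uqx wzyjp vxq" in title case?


Input string: 'iyeawc uqx wzyjp vxq'
Operation: capitalize first letter of each word
Word transformations: 'iyeawc'->'Iyeawc', 'uqx'->'Uqx', 'wzyjp'->'Wzyjp', 'vxq'->'Vxq'
Result: Iyeawc Uqx Wzyjp Vxq


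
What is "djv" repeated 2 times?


Input string: 'djv'
Operation: repeat 2 times
Concatenation: 'djv' + 'djv'
Result: djvdjv


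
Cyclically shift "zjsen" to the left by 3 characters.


Input: 'zjsen', shift = 3
Operation: split at index 3 and swap parts
Front part s[0:3] = 'zjs'
Back part s[3:] = 'en'
Rotated = back + front = 'en' + 'zjs'
Result: enzjs


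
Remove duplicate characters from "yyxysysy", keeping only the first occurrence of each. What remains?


Input: 'yyxysysy'
Operation: keep first occurrence of each character
Scan: s[0]='y' new -> keep; s[1]='y' seen -> skip; s[2]='x' new -> keep; s[3]='y' seen -> skip; s[4]='s' new -> keep; s[5]='y' seen -> skip; s[6]='s' seen -> skip; s[7]='y' seen -> skip
Result: yxs


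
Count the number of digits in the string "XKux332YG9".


Input string: 'XKux332YG9'
Operation: count digit characters (0-9)
Scan: 'X', 'K', 'u', 'x', '3'(digit), '3'(digit), '2'(digit), 'Y', 'G', '9'(digit)
Digits found: 4
Result: 4


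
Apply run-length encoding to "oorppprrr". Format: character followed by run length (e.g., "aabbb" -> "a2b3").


Input: 'oorppprrr'
Operation: identify consecutive runs
Runs: 'oo' -> o2, 'r' -> r1, 'ppp' -> p3, 'rrr' -> r3
Encoded: o2r1p3r3


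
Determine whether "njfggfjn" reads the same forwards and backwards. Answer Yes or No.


Input string: 'njfggfjn'
Reversed: 'njfggfjn'
Compare pairs: s[0]='n' vs s[7]='n' (match), s[1]='j' vs s[6]='j' (match), s[2]='f' vs s[5]='f' (match), s[3]='g' vs s[4]='g' (match)
Palindrome: Yes


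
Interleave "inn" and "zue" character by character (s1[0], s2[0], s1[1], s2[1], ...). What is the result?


String 1: 'inn'
String 2: 'zue'
Operation: alternate characters
Pairs: 'i'+'z', 'n'+'u', 'n'+'e'
Result: iznune


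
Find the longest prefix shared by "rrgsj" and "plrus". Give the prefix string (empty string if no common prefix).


String 1: 'rrgsj'
String 2: 'plrus'
Compare position by position:
pos 0: 'r' vs 'p' differ -> stop
Longest common prefix: "" (length 0)


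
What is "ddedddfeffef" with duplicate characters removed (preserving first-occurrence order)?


Input: 'ddedddfeffef'
Operation: keep first occurrence of each character
Scan: s[0]='d' new -> keep; s[1]='d' seen -> skip; s[2]='e' new -> keep; s[3]='d' seen -> skip; s[4]='d' seen -> skip; s[5]='d' seen -> skip; s[6]='f' new -> keep; s[7]='e' seen -> skip; s[8]='f' seen -> skip; s[9]='f' seen -> skip; s[10]='e' seen -> skip; s[11]='f' seen -> skip
Result: def


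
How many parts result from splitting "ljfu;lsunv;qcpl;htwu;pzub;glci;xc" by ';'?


Input string: 'ljfu;lsunv;qcpl;htwu;pzub;glci;xc'
Delimiter: ';'
Split result: 'ljfu', 'lsunv', 'qcpl', 'htwu', 'pzub', 'glci', 'xc'
Number of parts: 7


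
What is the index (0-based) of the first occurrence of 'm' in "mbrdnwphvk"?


Input string: 'mbrdnwphvk'
Target: 'm'
Scanning left to right: s[0]='m'
First match at index: 0


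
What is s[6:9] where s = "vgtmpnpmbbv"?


Input string: 'vgtmpnpmbbv'
Operation: slice [6:9]
Extract characters: s[6]='p', s[7]='m', s[8]='b'
Result: pmb


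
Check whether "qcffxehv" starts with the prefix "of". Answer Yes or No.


Input string: 'qcffxehv'
Prefix to check: 'of'
First 2 characters of input: 'qc'
Match: False
Result: No


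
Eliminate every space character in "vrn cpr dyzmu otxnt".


Input string: 'vrn cpr dyzmu otxnt'
Operation: remove all spaces
Words: 'vrn', 'cpr', 'dyzmu', 'otxnt'
Join without spaces: vrncprdyzmuotxnt


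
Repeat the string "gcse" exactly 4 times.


Input string: 'gcse'
Operation: repeat 4 times
Concatenation: 'gcse' + 'gcse' + 'gcse' + 'gcse'
Result: gcsegcsegcsegcse


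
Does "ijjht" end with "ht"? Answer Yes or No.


Input string: 'ijjht'
Suffix to check: 'ht'
Last 2 characters of input: 'ht'
Match: True
Result: Yes


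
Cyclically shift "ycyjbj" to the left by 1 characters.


Input: 'ycyjbj', shift = 1
Operation: split at index 1 and swap parts
Front part s[0:1] = 'y'
Back part s[1:] = 'cyjbj'
Rotated = back + front = 'cyjbj' + 'y'
Result: cyjbjy


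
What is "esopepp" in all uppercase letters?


Input string: 'esopepp'
Operation: convert each letter to uppercase
Mapping: 'e'->'E', 's'->'S', 'o'->'O', 'p'->'P', 'e'->'E', 'p'->'P', 'p'->'P'
Result: ESOPEPP


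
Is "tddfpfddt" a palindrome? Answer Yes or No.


Input string: 'tddfpfddt'
Reversed: 'tddfpfddt'
Compare pairs: s[0]='t' vs s[8]='t' (match), s[1]='d' vs s[7]='d' (match), s[2]='d' vs s[6]='d' (match), s[3]='f' vs s[5]='f' (match)
Palindrome: Yes


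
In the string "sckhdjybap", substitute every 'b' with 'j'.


Input string: 'sckhdjybap'
Operation: replace 'b' with 'j'
Positions of 'b': 7
After replacement: sckhdjyjap


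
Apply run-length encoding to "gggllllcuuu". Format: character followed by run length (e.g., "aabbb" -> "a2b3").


Input: 'gggllllcuuu'
Operation: identify consecutive runs
Runs: 'ggg' -> g3, 'llll' -> l4, 'c' -> c1, 'uuu' -> u3
Encoded: g3l4c1u3


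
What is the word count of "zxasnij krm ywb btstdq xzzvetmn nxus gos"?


Input string: 'zxasnij krm ywb btstdq xzzvetmn nxus gos'
Operation: split by spaces
Words found: 'zxasnij', 'krm', 'ywb', 'btstdq', 'xzzvetmn', 'nxus', 'gos'
Word count: 7


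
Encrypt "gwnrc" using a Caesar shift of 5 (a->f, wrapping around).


Input: 'gwnrc', shift = 5
Operation: for each letter, (position + 5) mod 26
Mapping: 'g'(6+5=11)->'l', 'w'(22+5=27, 27 mod 26=1)->'b', 'n'(13+5=18)->'s', 'r'(17+5=22)->'w', 'c'(2+5=7)->'h'
Result: lbswh


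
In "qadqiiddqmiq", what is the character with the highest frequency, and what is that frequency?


Input: 'qadqiiddqmiq'
Operation: tally each character
Counts: 'a':1, 'd':3, 'i':3, 'm':1, 'q':4
Maximum: 'q' appears 4 times


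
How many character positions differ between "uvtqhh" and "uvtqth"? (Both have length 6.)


String 1: 'uvtqhh'
String 2: 'uvtqth'
Compare each position: pos 0: 'u'=='u', pos 1: 'v'=='v', pos 2: 't'=='t', pos 3: 'q'=='q', pos 4: 'h'!='t', pos 5: 'h'=='h'
Differing positions: 1
Hamming distance: 1


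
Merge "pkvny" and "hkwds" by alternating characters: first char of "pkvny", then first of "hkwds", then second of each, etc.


String 1: 'pkvny'
String 2: 'hkwds'
Operation: alternate characters
Pairs: 'p'+'h', 'k'+'k', 'v'+'w', 'n'+'d', 'y'+'s'
Result: phkkvwndys


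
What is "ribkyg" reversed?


Input string: 'ribkyg'
Operation: reverse character order
Original order: 'r' -> 'i' -> 'b' -> 'k' -> 'y' -> 'g'
Reversed order: 'g' -> 'y' -> 'k' -> 'b' -> 'i' -> 'r'
Result: gykbir


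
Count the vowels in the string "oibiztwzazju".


Input string: 'oibiztwzazju'
Operation: count vowels (a, e, i, o, u)
Scan: s[0]='o' (vowel), s[1]='i' (vowel), s[2]='b', s[3]='i' (vowel), s[4]='z', s[5]='t', s[6]='w', s[7]='z', s[8]='a' (vowel), s[9]='z', s[10]='j', s[11]='u' (vowel)
Vowels found: 5
Result: 5


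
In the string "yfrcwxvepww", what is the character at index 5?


Input string: 'yfrcwxvepww'
Operation: get character at index 5
Index mapping: s[0]='y', s[1]='f', s[2]='r', s[3]='c', s[4]='w', s[5]='x'
Result: 'x'


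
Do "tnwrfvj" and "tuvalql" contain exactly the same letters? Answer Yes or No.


String 1: 'tnwrfvj' -> sorted: 'fjnrtvw'
String 2: 'tuvalql' -> sorted: 'allqtuv'
Compare sorted forms: 'fjnrtvw' != 'allqtuv'
Anagram: No


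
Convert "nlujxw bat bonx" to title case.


Input string: 'nlujxw bat bonx'
Operation: capitalize first letter of each word
Word transformations: 'nlujxw'->'Nlujxw', 'bat'->'Bat', 'bonx'->'Bonx'
Result: Nlujxw Bat Bonx


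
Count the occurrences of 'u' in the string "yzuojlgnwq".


Input string: 'yzuojlgnwq'
Target character: 'u'
Scan each position: s[2]='u'
Matches found at indices: 2
Total: 1


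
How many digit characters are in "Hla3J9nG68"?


Input string: 'Hla3J9nG68'
Operation: count digit characters (0-9)
Scan: 'H', 'l', 'a', '3'(digit), 'J', '9'(digit), 'n', 'G', '6'(digit), '8'(digit)
Digits found: 4
Result: 4


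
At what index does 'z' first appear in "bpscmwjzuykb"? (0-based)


Input string: 'bpscmwjzuykb'
Target: 'z'
Scanning left to right: s[0]='b', s[1]='p', s[2]='s', s[3]='c', s[4]='m', s[5]='w', s[6]='j', s[7]='z'
First match at index: 7


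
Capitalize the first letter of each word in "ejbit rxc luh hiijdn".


Input string: 'ejbit rxc luh hiijdn'
Operation: capitalize first letter of each word
Word transformations: 'ejbit'->'Ejbit', 'rxc'->'Rxc', 'luh'->'Luh', 'hiijdn'->'Hiijdn'
Result: Ejbit Rxc Luh Hiijdn


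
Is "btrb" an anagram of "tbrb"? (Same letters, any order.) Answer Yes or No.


String 1: 'tbrb' -> sorted: 'bbrt'
String 2: 'btrb' -> sorted: 'bbrt'
Compare sorted forms: 'bbrt' == 'bbrt'
Anagram: Yes


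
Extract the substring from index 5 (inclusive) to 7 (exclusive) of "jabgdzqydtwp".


Input string: 'jabgdzqydtwp'
Operation: slice [5:7]
Extract characters: s[5]='z', s[6]='q'
Result: zq


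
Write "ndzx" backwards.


Input string: 'ndzx'
Operation: reverse character order
Original order: 'n' -> 'd' -> 'z' -> 'x'
Reversed order: 'x' -> 'z' -> 'd' -> 'n'
Result: xzdn


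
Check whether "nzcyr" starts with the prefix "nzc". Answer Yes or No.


Input string: 'nzcyr'
Prefix to check: 'nzc'
First 3 characters of input: 'nzc'
Match: True
Result: Yes


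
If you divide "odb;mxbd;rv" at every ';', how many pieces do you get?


Input string: 'odb;mxbd;rv'
Delimiter: ';'
Split result: 'odb', 'mxbd', 'rv'
Number of parts: 3


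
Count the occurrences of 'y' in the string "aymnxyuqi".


Input string: 'aymnxyuqi'
Target character: 'y'
Scan each position: s[1]='y', s[5]='y'
Matches found at indices: 1, 5
Total: 2


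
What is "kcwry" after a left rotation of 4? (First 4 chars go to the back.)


Input: 'kcwry', shift = 4
Operation: split at index 4 and swap parts
Front part s[0:4] = 'kcwr'
Back part s[4:] = 'y'
Rotated = back + front = 'y' + 'kcwr'
Result: ykcwr


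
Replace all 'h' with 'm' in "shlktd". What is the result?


Input string: 'shlktd'
Operation: replace 'h' with 'm'
Positions of 'h': 1
After replacement: smlktd


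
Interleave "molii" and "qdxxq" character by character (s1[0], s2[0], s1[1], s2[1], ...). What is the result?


String 1: 'molii'
String 2: 'qdxxq'
Operation: alternate characters
Pairs: 'm'+'q', 'o'+'d', 'l'+'x', 'i'+'x', 'i'+'q'
Result: mqodlxixiq


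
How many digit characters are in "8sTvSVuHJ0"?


Input string: '8sTvSVuHJ0'
Operation: count digit characters (0-9)
Scan: '8'(digit), 's', 'T', 'v', 'S', 'V', 'u', 'H', 'J', '0'(digit)
Digits found: 2
Result: 2


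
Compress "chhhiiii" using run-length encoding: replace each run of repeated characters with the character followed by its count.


Input: 'chhhiiii'
Operation: identify consecutive runs
Runs: 'c' -> c1, 'hhh' -> h3, 'iiii' -> i4
Encoded: c1h3i4


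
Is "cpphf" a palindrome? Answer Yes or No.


Input string: 'cpphf'
Reversed: 'fhppc'
Compare pairs: s[0]='c' vs s[4]='f' (mismatch), s[1]='p' vs s[3]='h' (mismatch)
Palindrome: No


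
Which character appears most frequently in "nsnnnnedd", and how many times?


Input: 'nsnnnnedd'
Operation: tally each character
Counts: 'd':2, 'e':1, 'n':5, 's':1
Maximum: 'n' appears 5 times


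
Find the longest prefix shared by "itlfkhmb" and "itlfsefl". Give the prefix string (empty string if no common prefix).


String 1: 'itlfkhmb'
String 2: 'itlfsefl'
Compare position by position:
pos 0: 'i' vs 'i' match
pos 1: 't' vs 't' match
pos 2: 'l' vs 'l' match
pos 3: 'f' vs 'f' match
pos 4: 'k' vs 's' differ -> stop
Longest common prefix: "itlf" (length 4)


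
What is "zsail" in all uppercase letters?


Input string: 'zsail'
Operation: convert each letter to uppercase
Mapping: 'z'->'Z', 's'->'S', 'a'->'A', 'i'->'I', 'l'->'L'
Result: ZSAIL


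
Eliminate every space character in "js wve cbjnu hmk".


Input string: 'js wve cbjnu hmk'
Operation: remove all spaces
Words: 'js', 'wve', 'cbjnu', 'hmk'
Join without spaces: jswvecbjnuhmk


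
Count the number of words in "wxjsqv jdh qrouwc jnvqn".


Input string: 'wxjsqv jdh qrouwc jnvqn'
Operation: split by spaces
Words found: 'wxjsqv', 'jdh', 'qrouwc', 'jnvqn'
Word count: 4


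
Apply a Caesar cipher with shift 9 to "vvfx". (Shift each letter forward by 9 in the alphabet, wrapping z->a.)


Input: 'vvfx', shift = 9
Operation: for each letter, (position + 9) mod 26
Mapping: 'v'(21+9=30, 30 mod 26=4)->'e', 'v'(21+9=30, 30 mod 26=4)->'e', 'f'(5+9=14)->'o', 'x'(23+9=32, 32 mod 26=6)->'g'
Result: eeog


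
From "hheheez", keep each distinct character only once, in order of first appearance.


Input: 'hheheez'
Operation: keep first occurrence of each character
Scan: s[0]='h' new -> keep; s[1]='h' seen -> skip; s[2]='e' new -> keep; s[3]='h' seen -> skip; s[4]='e' seen -> skip; s[5]='e' seen -> skip; s[6]='z' new -> keep
Result: hez


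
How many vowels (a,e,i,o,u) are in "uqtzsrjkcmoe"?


Input string: 'uqtzsrjkcmoe'
Operation: count vowels (a, e, i, o, u)
Scan: s[0]='u' (vowel), s[1]='q', s[2]='t', s[3]='z', s[4]='s', s[5]='r', s[6]='j', s[7]='k', s[8]='c', s[9]='m', s[10]='o' (vowel), s[11]='e' (vowel)
Vowels found: 3
Result: 3


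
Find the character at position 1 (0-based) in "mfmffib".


Input string: 'mfmffib'
Operation: get character at index 1
Index mapping: s[0]='m', s[1]='f'
Result: 'f'


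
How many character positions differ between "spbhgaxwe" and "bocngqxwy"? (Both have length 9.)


String 1: 'spbhgaxwe'
String 2: 'bocngqxwy'
Compare each position: pos 0: 's'!='b', pos 1: 'p'!='o', pos 2: 'b'!='c', pos 3: 'h'!='n', pos 4: 'g'=='g', pos 5: 'a'!='q', pos 6: 'x'=='x', pos 7: 'w'=='w', pos 8: 'e'!='y'
Differing positions: 6
Hamming distance: 6


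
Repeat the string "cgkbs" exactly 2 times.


Input string: 'cgkbs'
Operation: repeat 2 times
Concatenation: 'cgkbs' + 'cgkbs'
Result: cgkbscgkbs


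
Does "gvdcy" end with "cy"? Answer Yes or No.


Input string: 'gvdcy'
Suffix to check: 'cy'
Last 2 characters of input: 'cy'
Match: True
Result: Yes


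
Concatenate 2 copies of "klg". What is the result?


Input string: 'klg'
Operation: repeat 2 times
Concatenation: 'klg' + 'klg'
Result: klgklg


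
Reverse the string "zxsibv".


Input string: 'zxsibv'
Operation: reverse character order
Original order: 'z' -> 'x' -> 's' -> 'i' -> 'b' -> 'v'
Reversed order: 'v' -> 'b' -> 'i' -> 's' -> 'x' -> 'z'
Result: vbisxz


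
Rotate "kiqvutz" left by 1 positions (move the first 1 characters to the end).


Input: 'kiqvutz', shift = 1
Operation: split at index 1 and swap parts
Front part s[0:1] = 'k'
Back part s[1:] = 'iqvutz'
Rotated = back + front = 'iqvutz' + 'k'
Result: iqvutzk


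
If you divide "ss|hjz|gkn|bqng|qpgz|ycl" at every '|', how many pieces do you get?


Input string: 'ss|hjz|gkn|bqng|qpgz|ycl'
Delimiter: '|'
Split result: 'ss', 'hjz', 'gkn', 'bqng', 'qpgz', 'ycl'
Number of parts: 6


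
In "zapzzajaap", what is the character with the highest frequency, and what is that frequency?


Input: 'zapzzajaap'
Operation: tally each character
Counts: 'a':4, 'j':1, 'p':2, 'z':3
Maximum: 'a' appears 4 times


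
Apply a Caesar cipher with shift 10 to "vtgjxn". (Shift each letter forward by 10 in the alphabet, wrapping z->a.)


Input: 'vtgjxn', shift = 10
Operation: for each letter, (position + 10) mod 26
Mapping: 'v'(21+10=31, 31 mod 26=5)->'f', 't'(19+10=29, 29 mod 26=3)->'d', 'g'(6+10=16)->'q', 'j'(9+10=19)->'t', 'x'(23+10=33, 33 mod 26=7)->'h', 'n'(13+10=23)->'x'
Result: fdqthx


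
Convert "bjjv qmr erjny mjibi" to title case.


Input string: 'bjjv qmr erjny mjibi'
Operation: capitalize first letter of each word
Word transformations: 'bjjv'->'Bjjv', 'qmr'->'Qmr', 'erjny'->'Erjny', 'mjibi'->'Mjibi'
Result: Bjjv Qmr Erjny Mjibi


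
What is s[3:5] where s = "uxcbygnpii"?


Input string: 'uxcbygnpii'
Operation: slice [3:5]
Extract characters: s[3]='b', s[4]='y'
Result: by


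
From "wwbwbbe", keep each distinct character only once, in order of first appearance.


Input: 'wwbwbbe'
Operation: keep first occurrence of each character
Scan: s[0]='w' new -> keep; s[1]='w' seen -> skip; s[2]='b' new -> keep; s[3]='w' seen -> skip; s[4]='b' seen -> skip; s[5]='b' seen -> skip; s[6]='e' new -> keep
Result: wbe


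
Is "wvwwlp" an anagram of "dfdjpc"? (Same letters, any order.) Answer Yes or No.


String 1: 'dfdjpc' -> sorted: 'cddfjp'
String 2: 'wvwwlp' -> sorted: 'lpvwww'
Compare sorted forms: 'cddfjp' != 'lpvwww'
Anagram: No


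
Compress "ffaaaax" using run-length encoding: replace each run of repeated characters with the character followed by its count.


Input: 'ffaaaax'
Operation: identify consecutive runs
Runs: 'ff' -> f2, 'aaaa' -> a4, 'x' -> x1
Encoded: f2a4x1


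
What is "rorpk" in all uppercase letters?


Input string: 'rorpk'
Operation: convert each letter to uppercase
Mapping: 'r'->'R', 'o'->'O', 'r'->'R', 'p'->'P', 'k'->'K'
Result: RORPK


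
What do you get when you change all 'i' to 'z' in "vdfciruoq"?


Input string: 'vdfciruoq'
Operation: replace 'i' with 'z'
Positions of 'i': 4
After replacement: vdfczruoq


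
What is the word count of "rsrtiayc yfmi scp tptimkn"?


Input string: 'rsrtiayc yfmi scp tptimkn'
Operation: split by spaces
Words found: 'rsrtiayc', 'yfmi', 'scp', 'tptimkn'
Word count: 4


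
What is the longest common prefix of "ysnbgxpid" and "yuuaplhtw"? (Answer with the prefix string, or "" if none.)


String 1: 'ysnbgxpid'
String 2: 'yuuaplhtw'
Compare position by position:
pos 0: 'y' vs 'y' match
pos 1: 's' vs 'u' differ -> stop
Longest common prefix: "y" (length 1)


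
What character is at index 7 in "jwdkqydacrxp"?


Input string: 'jwdkqydacrxp'
Operation: get character at index 7
Index mapping: s[0]='j', s[1]='w', s[2]='d', s[3]='k', s[4]='q', s[5]='y', s[6]='d', s[7]='a'
Result: 'a'


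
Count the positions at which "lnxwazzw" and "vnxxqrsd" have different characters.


String 1: 'lnxwazzw'
String 2: 'vnxxqrsd'
Compare each position: pos 0: 'l'!='v', pos 1: 'n'=='n', pos 2: 'x'=='x', pos 3: 'w'!='x', pos 4: 'a'!='q', pos 5: 'z'!='r', pos 6: 'z'!='s', pos 7: 'w'!='d'
Differing positions: 6
Hamming distance: 6


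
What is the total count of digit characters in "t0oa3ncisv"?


Input string: 't0oa3ncisv'
Operation: count digit characters (0-9)
Scan: 't', '0'(digit), 'o', 'a', '3'(digit), 'n', 'c', 'i', 's', 'v'
Digits found: 2
Result: 2


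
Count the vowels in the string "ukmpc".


Input string: 'ukmpc'
Operation: count vowels (a, e, i, o, u)
Scan: s[0]='u' (vowel), s[1]='k', s[2]='m', s[3]='p', s[4]='c'
Vowels found: 1
Result: 1


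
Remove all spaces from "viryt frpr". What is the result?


Input string: 'viryt frpr'
Operation: remove all spaces
Words: 'viryt', 'frpr'
Join without spaces: virytfrpr


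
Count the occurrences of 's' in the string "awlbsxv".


Input string: 'awlbsxv'
Target character: 's'
Scan each position: s[4]='s'
Matches found at indices: 4
Total: 1


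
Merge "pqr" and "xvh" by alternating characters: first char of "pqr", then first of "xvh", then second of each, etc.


String 1: 'pqr'
String 2: 'xvh'
Operation: alternate characters
Pairs: 'p'+'x', 'q'+'v', 'r'+'h'
Result: pxqvrh


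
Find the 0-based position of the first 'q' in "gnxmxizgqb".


Input string: 'gnxmxizgqb'
Target: 'q'
Scanning left to right: s[0]='g', s[1]='n', s[2]='x', s[3]='m', s[4]='x', s[5]='i', s[6]='z', s[7]='g', s[8]='q'
First match at index: 8


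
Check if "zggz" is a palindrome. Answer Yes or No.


Input string: 'zggz'
Reversed: 'zggz'
Compare pairs: s[0]='z' vs s[3]='z' (match), s[1]='g' vs s[2]='g' (match)
Palindrome: Yes


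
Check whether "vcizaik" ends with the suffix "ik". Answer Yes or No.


Input string: 'vcizaik'
Suffix to check: 'ik'
Last 2 characters of input: 'ik'
Match: True
Result: Yes


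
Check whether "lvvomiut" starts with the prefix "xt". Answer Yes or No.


Input string: 'lvvomiut'
Prefix to check: 'xt'
First 2 characters of input: 'lv'
Match: False
Result: No


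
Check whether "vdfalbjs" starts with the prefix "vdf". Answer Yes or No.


Input string: 'vdfalbjs'
Prefix to check: 'vdf'
First 3 characters of input: 'vdf'
Match: True
Result: Yes


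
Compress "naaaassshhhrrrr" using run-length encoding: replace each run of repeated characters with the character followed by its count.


Input: 'naaaassshhhrrrr'
Operation: identify consecutive runs
Runs: 'n' -> n1, 'aaaa' -> a4, 'sss' -> s3, 'hhh' -> h3, 'rrrr' -> r4
Encoded: n1a4s3h3r4


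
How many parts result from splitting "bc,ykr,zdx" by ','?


Input string: 'bc,ykr,zdx'
Delimiter: ','
Split result: 'bc', 'ykr', 'zdx'
Number of parts: 3


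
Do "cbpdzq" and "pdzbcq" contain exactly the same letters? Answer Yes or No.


String 1: 'cbpdzq' -> sorted: 'bcdpqz'
String 2: 'pdzbcq' -> sorted: 'bcdpqz'
Compare sorted forms: 'bcdpqz' == 'bcdpqz'
Anagram: Yes


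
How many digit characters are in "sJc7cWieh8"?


Input string: 'sJc7cWieh8'
Operation: count digit characters (0-9)
Scan: 's', 'J', 'c', '7'(digit), 'c', 'W', 'i', 'e', 'h', '8'(digit)
Digits found: 2
Result: 2


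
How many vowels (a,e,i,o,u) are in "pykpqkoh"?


Input string: 'pykpqkoh'
Operation: count vowels (a, e, i, o, u)
Scan: s[0]='p', s[1]='y', s[2]='k', s[3]='p', s[4]='q', s[5]='k', s[6]='o' (vowel), s[7]='h'
Vowels found: 1
Result: 1


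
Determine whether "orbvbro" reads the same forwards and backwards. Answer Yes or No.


Input string: 'orbvbro'
Reversed: 'orbvbro'
Compare pairs: s[0]='o' vs s[6]='o' (match), s[1]='r' vs s[5]='r' (match), s[2]='b' vs s[4]='b' (match)
Palindrome: Yes


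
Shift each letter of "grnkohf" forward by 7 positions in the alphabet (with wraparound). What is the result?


Input: 'grnkohf', shift = 7
Operation: for each letter, (position + 7) mod 26
Mapping: 'g'(6+7=13)->'n', 'r'(17+7=24)->'y', 'n'(13+7=20)->'u', 'k'(10+7=17)->'r', 'o'(14+7=21)->'v', 'h'(7+7=14)->'o', 'f'(5+7=12)->'m'
Result: nyurvom


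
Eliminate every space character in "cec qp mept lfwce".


Input string: 'cec qp mept lfwce'
Operation: remove all spaces
Words: 'cec', 'qp', 'mept', 'lfwce'
Join without spaces: cecqpmeptlfwce
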